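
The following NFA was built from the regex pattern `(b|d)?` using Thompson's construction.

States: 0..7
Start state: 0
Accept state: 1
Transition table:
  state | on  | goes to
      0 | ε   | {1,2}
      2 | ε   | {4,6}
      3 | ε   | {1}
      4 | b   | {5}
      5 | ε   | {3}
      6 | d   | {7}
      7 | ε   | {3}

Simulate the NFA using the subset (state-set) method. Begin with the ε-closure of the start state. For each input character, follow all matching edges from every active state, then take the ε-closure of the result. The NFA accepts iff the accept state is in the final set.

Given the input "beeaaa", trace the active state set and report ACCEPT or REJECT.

S₀ = ε-closure({0}) = {0,1,2,4,6}
'b' @ 1: {1,3,5}  [accepting]
'e' @ 2: {}  — dead — no transitions
rest 'eaaa' ignored (set empty)
end set {} — state 1 not in

Answer: REJECT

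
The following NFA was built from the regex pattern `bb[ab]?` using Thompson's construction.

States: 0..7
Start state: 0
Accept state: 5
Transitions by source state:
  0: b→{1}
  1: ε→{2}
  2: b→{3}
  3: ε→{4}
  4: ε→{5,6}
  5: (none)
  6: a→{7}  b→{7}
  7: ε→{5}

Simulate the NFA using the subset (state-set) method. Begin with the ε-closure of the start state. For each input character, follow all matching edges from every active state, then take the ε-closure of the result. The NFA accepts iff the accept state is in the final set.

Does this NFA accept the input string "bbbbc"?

Answer: REJECT

Steps:
initial (ε-close {0}): {0}
'b' @ 1: {1,2}
'b' @ 2: {3,4,5,6}  (accept∈set)
'b' @ 3: {5,7}  (accept∈set)
'b' @ 4: {}  — dead — no transitions
rest 'c' ignored (set empty)
end set {} — state 5 not in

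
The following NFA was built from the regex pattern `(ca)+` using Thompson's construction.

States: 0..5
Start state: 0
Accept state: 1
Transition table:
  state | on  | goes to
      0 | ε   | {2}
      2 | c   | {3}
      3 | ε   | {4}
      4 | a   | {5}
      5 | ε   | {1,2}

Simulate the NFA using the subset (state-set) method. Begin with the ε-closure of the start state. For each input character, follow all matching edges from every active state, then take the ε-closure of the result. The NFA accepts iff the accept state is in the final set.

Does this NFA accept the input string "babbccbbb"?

Answer: REJECT

Steps:
start: ε-closure({0}) = {0,2}
'b' @ 1: {}  — state set empty
rest 'abbccbbb' ignored (set empty)
final: {}; accept 1 not in set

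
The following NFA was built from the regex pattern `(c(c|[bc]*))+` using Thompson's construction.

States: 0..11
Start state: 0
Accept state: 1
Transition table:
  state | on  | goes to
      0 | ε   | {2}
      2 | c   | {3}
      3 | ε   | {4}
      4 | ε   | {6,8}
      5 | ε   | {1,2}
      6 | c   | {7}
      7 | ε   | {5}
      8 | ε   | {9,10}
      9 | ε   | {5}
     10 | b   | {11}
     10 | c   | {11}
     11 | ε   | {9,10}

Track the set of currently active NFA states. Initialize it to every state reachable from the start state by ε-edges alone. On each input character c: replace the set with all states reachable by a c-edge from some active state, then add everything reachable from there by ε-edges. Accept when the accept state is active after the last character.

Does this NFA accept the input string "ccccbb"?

Answer: ACCEPT

Derivation:
initial (ε-close {0}): {0,2}
'c' @ 1: {1,2,3,4,5,6,8,9,10}  [accepting]
'c' @ 2: {1,2,3,4,5,6,7,8,9,10,11}  [accepting]
'c' @ 3: {1,2,3,4,5,6,7,8,9,10,11}  [accepting]
'c' @ 4: {1,2,3,4,5,6,7,8,9,10,11}  [accepting]
'b' @ 5: {1,2,5,9,10,11}  [accepting]
'b' @ 6: {1,2,5,9,10,11}  [accepting]
final: {1,2,5,9,10,11}; accept 1 in set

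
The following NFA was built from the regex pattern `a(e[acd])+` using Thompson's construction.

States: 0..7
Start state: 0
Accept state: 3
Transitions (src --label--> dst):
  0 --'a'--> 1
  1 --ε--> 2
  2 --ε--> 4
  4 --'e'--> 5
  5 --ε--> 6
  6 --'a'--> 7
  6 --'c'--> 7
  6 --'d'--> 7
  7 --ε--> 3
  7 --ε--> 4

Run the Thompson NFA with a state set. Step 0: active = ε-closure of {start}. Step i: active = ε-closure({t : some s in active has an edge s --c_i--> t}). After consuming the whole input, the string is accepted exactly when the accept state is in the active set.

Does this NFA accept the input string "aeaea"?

S₀ = ε-closure({0}) = {0}
'a' @ 1: {1,2,4}
'e' @ 2: {5,6}
'a' @ 3: {3,4,7}  (accept∈set)
'e' @ 4: {5,6}
'a' @ 5: {3,4,7}  (accept∈set)
final: {3,4,7}; accept 3 in set

Answer: ACCEPT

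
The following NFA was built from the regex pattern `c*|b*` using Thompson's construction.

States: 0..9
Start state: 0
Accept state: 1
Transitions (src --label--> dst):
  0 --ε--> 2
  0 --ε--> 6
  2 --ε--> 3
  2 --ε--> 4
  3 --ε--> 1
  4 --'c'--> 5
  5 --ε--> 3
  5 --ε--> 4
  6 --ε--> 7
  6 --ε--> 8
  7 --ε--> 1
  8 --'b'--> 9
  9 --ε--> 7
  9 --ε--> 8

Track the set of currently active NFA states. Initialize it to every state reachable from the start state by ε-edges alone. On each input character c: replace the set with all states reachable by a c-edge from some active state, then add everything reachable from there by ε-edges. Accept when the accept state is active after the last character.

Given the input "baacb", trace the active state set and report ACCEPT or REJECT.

initial (ε-close {0}): {0,1,2,3,4,6,7,8}
'b' @ 1: {1,7,8,9}  [accepting]
'a' @ 2: {}  — dead — no transitions
rest 'acb' ignored (set empty)
after full input: {}  (accept=1 not in)

Answer: REJECT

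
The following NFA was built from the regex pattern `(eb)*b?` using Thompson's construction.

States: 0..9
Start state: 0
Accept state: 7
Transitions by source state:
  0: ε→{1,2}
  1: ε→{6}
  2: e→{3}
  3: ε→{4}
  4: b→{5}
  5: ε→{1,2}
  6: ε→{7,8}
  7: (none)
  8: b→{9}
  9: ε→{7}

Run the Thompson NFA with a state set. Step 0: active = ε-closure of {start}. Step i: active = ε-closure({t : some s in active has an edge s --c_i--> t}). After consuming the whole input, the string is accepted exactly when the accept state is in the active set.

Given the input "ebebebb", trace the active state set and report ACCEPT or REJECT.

Answer: ACCEPT

Steps:
S₀ = ε-closure({0}) = {0,1,2,6,7,8}
'e' @ 1: {3,4}
'b' @ 2: {1,2,5,6,7,8}  ✓accept
'e' @ 3: {3,4}
'b' @ 4: {1,2,5,6,7,8}  ✓accept
'e' @ 5: {3,4}
'b' @ 6: {1,2,5,6,7,8}  ✓accept
'b' @ 7: {7,9}  ✓accept
final: {7,9}; accept 7 in set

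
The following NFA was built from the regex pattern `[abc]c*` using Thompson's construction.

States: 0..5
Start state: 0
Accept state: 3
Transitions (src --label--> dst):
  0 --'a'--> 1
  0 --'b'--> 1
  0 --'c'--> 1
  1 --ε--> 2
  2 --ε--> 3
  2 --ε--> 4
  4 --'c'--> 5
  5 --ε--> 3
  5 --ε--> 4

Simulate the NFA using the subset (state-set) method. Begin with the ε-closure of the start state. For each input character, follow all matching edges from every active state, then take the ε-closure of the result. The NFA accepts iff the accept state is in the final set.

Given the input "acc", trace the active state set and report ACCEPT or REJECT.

Answer: ACCEPT

Steps:
S₀ = ε-closure({0}) = {0}
'a' @ 1: {1,2,3,4}  ✓accept
'c' @ 2: {3,4,5}  ✓accept
'c' @ 3: {3,4,5}  ✓accept
end set {3,4,5} — state 3 in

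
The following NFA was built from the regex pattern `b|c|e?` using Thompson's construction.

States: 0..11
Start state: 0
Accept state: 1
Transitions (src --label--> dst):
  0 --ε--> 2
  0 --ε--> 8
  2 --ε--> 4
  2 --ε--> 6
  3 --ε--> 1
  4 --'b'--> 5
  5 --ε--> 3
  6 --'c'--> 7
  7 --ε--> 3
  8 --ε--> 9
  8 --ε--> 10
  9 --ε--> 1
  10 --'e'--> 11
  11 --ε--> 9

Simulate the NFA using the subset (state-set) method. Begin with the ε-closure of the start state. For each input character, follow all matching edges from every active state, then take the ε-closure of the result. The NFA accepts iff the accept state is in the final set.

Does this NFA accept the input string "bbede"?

S₀ = ε-closure({0}) = {0,1,2,4,6,8,9,10}
'b' @ 1: {1,3,5}  [accepting]
'b' @ 2: {}  — dead — no transitions
rest 'ede' ignored (set empty)
after full input: {}  (accept=1 not in)

Answer: REJECT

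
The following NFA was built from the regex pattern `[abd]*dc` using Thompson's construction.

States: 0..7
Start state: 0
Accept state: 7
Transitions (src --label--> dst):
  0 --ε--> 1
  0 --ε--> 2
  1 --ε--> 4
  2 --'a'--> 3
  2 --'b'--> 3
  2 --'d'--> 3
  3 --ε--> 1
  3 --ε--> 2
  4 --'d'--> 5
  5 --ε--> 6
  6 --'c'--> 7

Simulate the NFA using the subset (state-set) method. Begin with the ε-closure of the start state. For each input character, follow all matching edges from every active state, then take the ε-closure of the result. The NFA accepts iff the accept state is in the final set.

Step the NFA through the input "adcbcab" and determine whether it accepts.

start: ε-closure({0}) = {0,1,2,4}
'a' @ 1: {1,2,3,4}
'd' @ 2: {1,2,3,4,5,6}
'c' @ 3: {7}  (accept∈set)
'b' @ 4: {}  — state set empty
rest 'cab' ignored (set empty)
after full input: {}  (accept=7 not in)

Answer: REJECT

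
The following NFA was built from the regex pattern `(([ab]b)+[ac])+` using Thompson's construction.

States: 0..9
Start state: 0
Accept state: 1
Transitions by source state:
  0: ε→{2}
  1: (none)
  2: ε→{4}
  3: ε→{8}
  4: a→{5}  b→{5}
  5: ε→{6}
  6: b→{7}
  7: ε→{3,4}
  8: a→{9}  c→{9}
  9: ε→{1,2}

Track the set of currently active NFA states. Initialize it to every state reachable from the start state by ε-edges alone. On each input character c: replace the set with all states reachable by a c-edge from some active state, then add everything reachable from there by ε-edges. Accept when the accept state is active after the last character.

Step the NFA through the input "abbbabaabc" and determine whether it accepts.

S₀ = ε-closure({0}) = {0,2,4}
'a' @ 1: {5,6}
'b' @ 2: {3,4,7,8}
'b' @ 3: {5,6}
'b' @ 4: {3,4,7,8}
'a' @ 5: {1,2,4,5,6,9}  ✓accept
'b' @ 6: {3,4,5,6,7,8}
'a' @ 7: {1,2,4,5,6,9}  ✓accept
'a' @ 8: {5,6}
'b' @ 9: {3,4,7,8}
'c' @ 10: {1,2,4,9}  ✓accept
after full input: {1,2,4,9}  (accept=1 in)

Answer: ACCEPT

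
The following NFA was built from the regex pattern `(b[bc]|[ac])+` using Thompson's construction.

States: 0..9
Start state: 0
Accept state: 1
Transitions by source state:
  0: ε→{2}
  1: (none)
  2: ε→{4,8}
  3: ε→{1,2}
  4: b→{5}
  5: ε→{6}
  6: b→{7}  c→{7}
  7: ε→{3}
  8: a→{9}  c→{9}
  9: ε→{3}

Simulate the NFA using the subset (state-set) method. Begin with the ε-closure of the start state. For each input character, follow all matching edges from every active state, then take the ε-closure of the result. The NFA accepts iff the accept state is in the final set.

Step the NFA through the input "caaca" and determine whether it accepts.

start: ε-closure({0}) = {0,2,4,8}
'c' @ 1: {1,2,3,4,8,9}  ✓accept
'a' @ 2: {1,2,3,4,8,9}  ✓accept
'a' @ 3: {1,2,3,4,8,9}  ✓accept
'c' @ 4: {1,2,3,4,8,9}  ✓accept
'a' @ 5: {1,2,3,4,8,9}  ✓accept
after full input: {1,2,3,4,8,9}  (accept=1 in)

Answer: ACCEPT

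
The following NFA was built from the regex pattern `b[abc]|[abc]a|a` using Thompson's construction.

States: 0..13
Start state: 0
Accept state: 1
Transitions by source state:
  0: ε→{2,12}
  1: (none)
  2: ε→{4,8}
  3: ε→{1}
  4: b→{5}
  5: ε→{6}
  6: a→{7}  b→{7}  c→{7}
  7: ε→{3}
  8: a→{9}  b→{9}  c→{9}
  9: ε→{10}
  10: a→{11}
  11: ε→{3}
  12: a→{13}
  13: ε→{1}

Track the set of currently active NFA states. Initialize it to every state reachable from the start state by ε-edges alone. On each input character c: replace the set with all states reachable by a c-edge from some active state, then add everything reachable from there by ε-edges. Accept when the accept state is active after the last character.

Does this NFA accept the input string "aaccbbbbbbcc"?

Answer: REJECT

Trace:
initial (ε-close {0}): {0,2,4,8,12}
'a' @ 1: {1,9,10,13}  ✓accept
'a' @ 2: {1,3,11}  ✓accept
'c' @ 3: {}  — state set empty
rest 'cbbbbbbcc' ignored (set empty)
end set {} — state 1 not in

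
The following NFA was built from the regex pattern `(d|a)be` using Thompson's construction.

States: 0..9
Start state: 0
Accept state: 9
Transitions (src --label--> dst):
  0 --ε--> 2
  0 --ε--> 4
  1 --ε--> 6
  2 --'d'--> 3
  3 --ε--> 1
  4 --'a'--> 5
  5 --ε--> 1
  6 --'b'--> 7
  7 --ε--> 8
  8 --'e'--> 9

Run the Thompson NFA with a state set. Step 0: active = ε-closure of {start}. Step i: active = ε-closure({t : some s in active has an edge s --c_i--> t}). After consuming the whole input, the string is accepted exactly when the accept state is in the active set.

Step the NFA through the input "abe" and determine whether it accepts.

Answer: ACCEPT

Steps:
initial (ε-close {0}): {0,2,4}
'a' @ 1: {1,5,6}
'b' @ 2: {7,8}
'e' @ 3: {9}  (accept∈set)
final: {9}; accept 9 in set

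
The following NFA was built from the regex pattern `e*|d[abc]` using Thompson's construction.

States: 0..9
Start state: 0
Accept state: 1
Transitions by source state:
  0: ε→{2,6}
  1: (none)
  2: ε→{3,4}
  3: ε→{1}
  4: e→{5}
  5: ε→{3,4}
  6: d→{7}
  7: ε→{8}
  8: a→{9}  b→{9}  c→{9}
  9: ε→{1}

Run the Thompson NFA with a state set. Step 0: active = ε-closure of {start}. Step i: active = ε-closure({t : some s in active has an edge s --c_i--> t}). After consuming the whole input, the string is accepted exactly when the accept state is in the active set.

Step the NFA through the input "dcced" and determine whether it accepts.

Answer: REJECT

Steps:
S₀ = ε-closure({0}) = {0,1,2,3,4,6}
'd' @ 1: {7,8}
'c' @ 2: {1,9}  (accept∈set)
'c' @ 3: {}  — state set empty
rest 'ed' ignored (set empty)
after full input: {}  (accept=1 not in)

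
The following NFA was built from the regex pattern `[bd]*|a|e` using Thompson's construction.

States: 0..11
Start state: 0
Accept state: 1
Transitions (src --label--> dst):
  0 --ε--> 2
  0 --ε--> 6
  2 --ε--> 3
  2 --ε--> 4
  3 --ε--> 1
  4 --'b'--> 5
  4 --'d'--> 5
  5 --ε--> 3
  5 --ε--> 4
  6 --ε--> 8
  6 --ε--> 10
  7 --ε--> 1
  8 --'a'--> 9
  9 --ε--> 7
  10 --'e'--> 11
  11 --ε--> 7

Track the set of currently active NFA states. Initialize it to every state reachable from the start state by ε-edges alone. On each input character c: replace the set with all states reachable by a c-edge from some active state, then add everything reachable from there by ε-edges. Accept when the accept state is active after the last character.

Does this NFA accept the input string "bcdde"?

start: ε-closure({0}) = {0,1,2,3,4,6,8,10}
'b' @ 1: {1,3,4,5}  [accepting]
'c' @ 2: {}  — dead — no transitions
rest 'dde' ignored (set empty)
after full input: {}  (accept=1 not in)

Answer: REJECT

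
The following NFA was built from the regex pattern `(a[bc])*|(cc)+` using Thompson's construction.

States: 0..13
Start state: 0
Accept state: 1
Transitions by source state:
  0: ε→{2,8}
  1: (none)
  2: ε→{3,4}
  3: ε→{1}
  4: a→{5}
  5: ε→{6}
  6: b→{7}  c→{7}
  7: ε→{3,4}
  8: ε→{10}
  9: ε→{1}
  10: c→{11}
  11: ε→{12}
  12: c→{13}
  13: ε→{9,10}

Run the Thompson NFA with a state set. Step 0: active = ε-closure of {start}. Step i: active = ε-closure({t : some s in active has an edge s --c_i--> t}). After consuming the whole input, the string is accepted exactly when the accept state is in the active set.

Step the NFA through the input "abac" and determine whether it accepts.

initial (ε-close {0}): {0,1,2,3,4,8,10}
'a' @ 1: {5,6}
'b' @ 2: {1,3,4,7}  ✓accept
'a' @ 3: {5,6}
'c' @ 4: {1,3,4,7}  ✓accept
final: {1,3,4,7}; accept 1 in set

Answer: ACCEPT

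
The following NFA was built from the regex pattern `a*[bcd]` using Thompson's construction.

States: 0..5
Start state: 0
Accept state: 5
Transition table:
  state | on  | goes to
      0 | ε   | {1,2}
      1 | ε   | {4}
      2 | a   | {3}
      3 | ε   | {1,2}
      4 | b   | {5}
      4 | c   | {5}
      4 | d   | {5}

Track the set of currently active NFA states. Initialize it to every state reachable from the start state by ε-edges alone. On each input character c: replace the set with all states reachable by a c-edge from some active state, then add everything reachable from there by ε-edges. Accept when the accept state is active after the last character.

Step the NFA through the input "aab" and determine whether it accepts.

Answer: ACCEPT

Steps:
S₀ = ε-closure({0}) = {0,1,2,4}
'a' @ 1: {1,2,3,4}
'a' @ 2: {1,2,3,4}
'b' @ 3: {5}  (accept∈set)
after full input: {5}  (accept=5 in)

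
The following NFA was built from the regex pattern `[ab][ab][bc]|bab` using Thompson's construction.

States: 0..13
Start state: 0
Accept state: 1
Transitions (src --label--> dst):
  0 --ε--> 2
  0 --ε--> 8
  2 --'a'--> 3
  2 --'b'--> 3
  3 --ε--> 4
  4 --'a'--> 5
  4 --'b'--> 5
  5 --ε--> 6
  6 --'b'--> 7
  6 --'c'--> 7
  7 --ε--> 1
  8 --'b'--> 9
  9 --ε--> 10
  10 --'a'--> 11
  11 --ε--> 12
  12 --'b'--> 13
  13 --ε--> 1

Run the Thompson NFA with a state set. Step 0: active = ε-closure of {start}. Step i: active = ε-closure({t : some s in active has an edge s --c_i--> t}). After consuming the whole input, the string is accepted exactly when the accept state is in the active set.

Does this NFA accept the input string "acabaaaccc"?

Answer: REJECT

Steps:
initial (ε-close {0}): {0,2,8}
'a' @ 1: {3,4}
'c' @ 2: {}  — no active states
rest 'abaaaccc' ignored (set empty)
final: {}; accept 1 not in set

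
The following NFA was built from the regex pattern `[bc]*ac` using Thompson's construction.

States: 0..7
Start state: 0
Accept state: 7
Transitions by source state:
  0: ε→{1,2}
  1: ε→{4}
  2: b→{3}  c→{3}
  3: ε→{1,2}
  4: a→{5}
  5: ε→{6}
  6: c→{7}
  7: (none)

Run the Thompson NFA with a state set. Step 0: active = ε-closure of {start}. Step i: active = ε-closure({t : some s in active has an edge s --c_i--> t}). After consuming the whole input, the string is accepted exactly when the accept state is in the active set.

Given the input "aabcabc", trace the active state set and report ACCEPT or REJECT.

Answer: REJECT

Trace:
S₀ = ε-closure({0}) = {0,1,2,4}
'a' @ 1: {5,6}
'a' @ 2: {}  — no active states
rest 'bcabc' ignored (set empty)
after full input: {}  (accept=7 not in)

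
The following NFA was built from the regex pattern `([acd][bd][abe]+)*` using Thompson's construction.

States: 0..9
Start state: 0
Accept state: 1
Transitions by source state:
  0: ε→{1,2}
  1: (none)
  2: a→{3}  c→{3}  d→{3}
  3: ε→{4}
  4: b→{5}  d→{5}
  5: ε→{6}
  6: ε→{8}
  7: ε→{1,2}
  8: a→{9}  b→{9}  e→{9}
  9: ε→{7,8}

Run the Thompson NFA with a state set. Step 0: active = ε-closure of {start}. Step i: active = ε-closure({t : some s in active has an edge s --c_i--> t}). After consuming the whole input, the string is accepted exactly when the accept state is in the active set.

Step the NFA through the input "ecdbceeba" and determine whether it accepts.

Answer: REJECT

Steps:
start: ε-closure({0}) = {0,1,2}
'e' @ 1: {}  — dead — no transitions
rest 'cdbceeba' ignored (set empty)
final: {}; accept 1 not in set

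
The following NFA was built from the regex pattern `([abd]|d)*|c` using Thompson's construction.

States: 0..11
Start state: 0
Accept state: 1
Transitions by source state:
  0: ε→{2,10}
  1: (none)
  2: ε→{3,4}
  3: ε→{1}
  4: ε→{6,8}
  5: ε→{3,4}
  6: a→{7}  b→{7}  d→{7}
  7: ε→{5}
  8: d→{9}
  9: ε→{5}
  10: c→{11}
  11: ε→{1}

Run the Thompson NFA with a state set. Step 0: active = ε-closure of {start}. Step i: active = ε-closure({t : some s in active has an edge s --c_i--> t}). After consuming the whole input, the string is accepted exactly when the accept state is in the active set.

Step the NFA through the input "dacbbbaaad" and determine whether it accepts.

initial (ε-close {0}): {0,1,2,3,4,6,8,10}
'd' @ 1: {1,3,4,5,6,7,8,9}  [accepting]
'a' @ 2: {1,3,4,5,6,7,8}  [accepting]
'c' @ 3: {}  — state set empty
rest 'bbbaaad' ignored (set empty)
final: {}; accept 1 not in set

Answer: REJECT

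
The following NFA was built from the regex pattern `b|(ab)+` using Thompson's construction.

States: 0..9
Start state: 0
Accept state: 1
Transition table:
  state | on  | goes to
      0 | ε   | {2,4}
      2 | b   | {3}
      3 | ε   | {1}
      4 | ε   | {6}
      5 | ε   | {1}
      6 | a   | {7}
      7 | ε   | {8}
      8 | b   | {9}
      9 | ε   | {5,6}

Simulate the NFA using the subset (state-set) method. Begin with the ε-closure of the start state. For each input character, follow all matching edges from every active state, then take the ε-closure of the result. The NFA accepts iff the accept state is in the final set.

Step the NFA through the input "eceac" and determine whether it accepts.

Answer: REJECT

Derivation:
initial (ε-close {0}): {0,2,4,6}
'e' @ 1: {}  — state set empty
rest 'ceac' ignored (set empty)
end set {} — state 1 not in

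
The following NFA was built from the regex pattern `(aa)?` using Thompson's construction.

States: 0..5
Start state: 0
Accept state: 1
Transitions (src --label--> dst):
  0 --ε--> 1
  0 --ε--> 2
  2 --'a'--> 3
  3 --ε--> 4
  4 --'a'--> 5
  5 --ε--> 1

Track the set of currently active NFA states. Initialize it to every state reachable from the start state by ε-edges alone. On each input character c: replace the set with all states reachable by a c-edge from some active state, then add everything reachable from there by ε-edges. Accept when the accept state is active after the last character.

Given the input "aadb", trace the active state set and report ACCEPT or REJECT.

Answer: REJECT

Steps:
initial (ε-close {0}): {0,1,2}
'a' @ 1: {3,4}
'a' @ 2: {1,5}  ✓accept
'd' @ 3: {}  — no active states
rest 'b' ignored (set empty)
after full input: {}  (accept=1 not in)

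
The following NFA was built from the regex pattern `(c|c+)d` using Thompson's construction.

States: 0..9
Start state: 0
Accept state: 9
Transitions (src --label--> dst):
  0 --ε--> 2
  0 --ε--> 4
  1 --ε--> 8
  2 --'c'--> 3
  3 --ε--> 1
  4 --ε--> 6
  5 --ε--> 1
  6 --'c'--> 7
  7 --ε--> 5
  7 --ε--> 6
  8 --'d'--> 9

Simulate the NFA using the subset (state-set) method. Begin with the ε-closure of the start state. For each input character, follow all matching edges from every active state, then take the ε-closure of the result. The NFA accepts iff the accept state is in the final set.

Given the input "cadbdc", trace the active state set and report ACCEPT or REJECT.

Answer: REJECT

Steps:
initial (ε-close {0}): {0,2,4,6}
'c' @ 1: {1,3,5,6,7,8}
'a' @ 2: {}  — state set empty
rest 'dbdc' ignored (set empty)
after full input: {}  (accept=9 not in)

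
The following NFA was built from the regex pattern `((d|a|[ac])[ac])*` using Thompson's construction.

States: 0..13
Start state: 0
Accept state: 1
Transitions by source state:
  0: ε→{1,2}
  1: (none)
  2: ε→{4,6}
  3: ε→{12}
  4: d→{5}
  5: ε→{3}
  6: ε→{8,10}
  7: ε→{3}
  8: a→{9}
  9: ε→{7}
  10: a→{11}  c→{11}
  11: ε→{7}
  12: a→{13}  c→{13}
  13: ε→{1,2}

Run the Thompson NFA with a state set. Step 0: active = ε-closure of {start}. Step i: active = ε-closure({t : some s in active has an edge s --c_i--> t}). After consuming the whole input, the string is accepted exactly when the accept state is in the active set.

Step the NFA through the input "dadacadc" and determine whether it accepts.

Answer: ACCEPT

Steps:
start: ε-closure({0}) = {0,1,2,4,6,8,10}
'd' @ 1: {3,5,12}
'a' @ 2: {1,2,4,6,8,10,13}  ✓accept
'd' @ 3: {3,5,12}
'a' @ 4: {1,2,4,6,8,10,13}  ✓accept
'c' @ 5: {3,7,11,12}
'a' @ 6: {1,2,4,6,8,10,13}  ✓accept
'd' @ 7: {3,5,12}
'c' @ 8: {1,2,4,6,8,10,13}  ✓accept
final: {1,2,4,6,8,10,13}; accept 1 in set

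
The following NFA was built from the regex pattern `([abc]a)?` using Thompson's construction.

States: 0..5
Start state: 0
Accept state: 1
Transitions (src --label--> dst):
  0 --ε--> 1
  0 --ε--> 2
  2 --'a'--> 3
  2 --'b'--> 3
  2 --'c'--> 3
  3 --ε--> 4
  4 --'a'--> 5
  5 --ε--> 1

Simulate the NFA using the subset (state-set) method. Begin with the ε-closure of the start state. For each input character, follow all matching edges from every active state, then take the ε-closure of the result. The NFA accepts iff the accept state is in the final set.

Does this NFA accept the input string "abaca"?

Answer: REJECT

Derivation:
initial (ε-close {0}): {0,1,2}
'a' @ 1: {3,4}
'b' @ 2: {}  — state set empty
rest 'aca' ignored (set empty)
final: {}; accept 1 not in set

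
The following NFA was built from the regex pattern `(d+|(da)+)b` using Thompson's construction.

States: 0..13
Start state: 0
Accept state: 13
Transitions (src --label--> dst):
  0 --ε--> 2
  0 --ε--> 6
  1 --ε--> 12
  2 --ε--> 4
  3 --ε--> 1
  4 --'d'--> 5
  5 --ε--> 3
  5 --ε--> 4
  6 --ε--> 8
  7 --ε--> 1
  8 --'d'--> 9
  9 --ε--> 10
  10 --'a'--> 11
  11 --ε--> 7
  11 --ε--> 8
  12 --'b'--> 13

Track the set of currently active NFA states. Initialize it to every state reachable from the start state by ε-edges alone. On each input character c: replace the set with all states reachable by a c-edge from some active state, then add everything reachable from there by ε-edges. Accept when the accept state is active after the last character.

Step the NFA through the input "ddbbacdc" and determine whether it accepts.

Answer: REJECT

Steps:
start: ε-closure({0}) = {0,2,4,6,8}
'd' @ 1: {1,3,4,5,9,10,12}
'd' @ 2: {1,3,4,5,12}
'b' @ 3: {13}  (accept∈set)
'b' @ 4: {}  — no active states
rest 'acdc' ignored (set empty)
after full input: {}  (accept=13 not in)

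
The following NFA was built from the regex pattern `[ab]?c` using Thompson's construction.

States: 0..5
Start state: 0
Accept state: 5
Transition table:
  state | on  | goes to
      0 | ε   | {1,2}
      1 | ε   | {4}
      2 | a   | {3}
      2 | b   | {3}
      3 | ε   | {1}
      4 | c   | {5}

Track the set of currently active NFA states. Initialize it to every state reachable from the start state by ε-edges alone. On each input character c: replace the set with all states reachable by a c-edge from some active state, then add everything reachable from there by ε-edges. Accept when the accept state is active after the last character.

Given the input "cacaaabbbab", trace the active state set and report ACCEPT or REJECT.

Answer: REJECT

Steps:
S₀ = ε-closure({0}) = {0,1,2,4}
'c' @ 1: {5}  (accept∈set)
'a' @ 2: {}  — state set empty
rest 'caaabbbab' ignored (set empty)
final: {}; accept 5 not in set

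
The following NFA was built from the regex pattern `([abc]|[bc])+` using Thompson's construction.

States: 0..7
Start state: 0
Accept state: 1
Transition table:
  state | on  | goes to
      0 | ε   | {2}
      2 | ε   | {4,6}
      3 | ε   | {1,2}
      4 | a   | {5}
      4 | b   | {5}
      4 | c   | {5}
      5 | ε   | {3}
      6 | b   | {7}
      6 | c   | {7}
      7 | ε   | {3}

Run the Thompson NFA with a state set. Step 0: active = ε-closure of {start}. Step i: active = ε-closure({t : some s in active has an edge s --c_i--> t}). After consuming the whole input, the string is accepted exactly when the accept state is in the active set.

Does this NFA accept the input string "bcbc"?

Answer: ACCEPT

Steps:
start: ε-closure({0}) = {0,2,4,6}
'b' @ 1: {1,2,3,4,5,6,7}  ✓accept
'c' @ 2: {1,2,3,4,5,6,7}  ✓accept
'b' @ 3: {1,2,3,4,5,6,7}  ✓accept
'c' @ 4: {1,2,3,4,5,6,7}  ✓accept
end set {1,2,3,4,5,6,7} — state 1 in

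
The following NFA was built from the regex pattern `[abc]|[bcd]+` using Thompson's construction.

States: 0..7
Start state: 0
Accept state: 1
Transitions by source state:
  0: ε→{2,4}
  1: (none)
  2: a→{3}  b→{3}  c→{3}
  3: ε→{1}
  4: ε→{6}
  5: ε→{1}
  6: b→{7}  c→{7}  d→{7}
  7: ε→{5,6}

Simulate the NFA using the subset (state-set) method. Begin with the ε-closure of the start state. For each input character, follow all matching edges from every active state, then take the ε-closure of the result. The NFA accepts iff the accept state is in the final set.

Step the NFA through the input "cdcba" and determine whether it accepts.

S₀ = ε-closure({0}) = {0,2,4,6}
'c' @ 1: {1,3,5,6,7}  [accepting]
'd' @ 2: {1,5,6,7}  [accepting]
'c' @ 3: {1,5,6,7}  [accepting]
'b' @ 4: {1,5,6,7}  [accepting]
'a' @ 5: {}  — no active states
end set {} — state 1 not in

Answer: REJECT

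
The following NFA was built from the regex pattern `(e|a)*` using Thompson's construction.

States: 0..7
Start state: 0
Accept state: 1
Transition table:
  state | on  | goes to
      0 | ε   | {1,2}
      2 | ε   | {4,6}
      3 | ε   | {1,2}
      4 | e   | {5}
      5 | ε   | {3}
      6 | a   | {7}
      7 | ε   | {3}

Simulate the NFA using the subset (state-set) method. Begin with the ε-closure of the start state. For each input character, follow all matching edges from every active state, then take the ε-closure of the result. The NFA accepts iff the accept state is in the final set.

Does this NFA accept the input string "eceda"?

S₀ = ε-closure({0}) = {0,1,2,4,6}
'e' @ 1: {1,2,3,4,5,6}  [accepting]
'c' @ 2: {}  — state set empty
rest 'eda' ignored (set empty)
end set {} — state 1 not in

Answer: REJECT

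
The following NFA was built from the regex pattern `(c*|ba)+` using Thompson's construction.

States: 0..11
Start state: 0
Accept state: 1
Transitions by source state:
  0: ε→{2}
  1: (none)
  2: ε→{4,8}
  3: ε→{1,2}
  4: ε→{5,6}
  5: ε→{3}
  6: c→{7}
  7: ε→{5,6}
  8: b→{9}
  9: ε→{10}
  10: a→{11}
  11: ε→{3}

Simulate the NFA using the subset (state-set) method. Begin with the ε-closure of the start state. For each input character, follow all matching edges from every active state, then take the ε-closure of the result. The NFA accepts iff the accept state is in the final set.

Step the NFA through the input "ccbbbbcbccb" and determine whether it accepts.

initial (ε-close {0}): {0,1,2,3,4,5,6,8}
'c' @ 1: {1,2,3,4,5,6,7,8}  (accept∈set)
'c' @ 2: {1,2,3,4,5,6,7,8}  (accept∈set)
'b' @ 3: {9,10}
'b' @ 4: {}  — state set empty
rest 'bbcbccb' ignored (set empty)
final: {}; accept 1 not in set

Answer: REJECT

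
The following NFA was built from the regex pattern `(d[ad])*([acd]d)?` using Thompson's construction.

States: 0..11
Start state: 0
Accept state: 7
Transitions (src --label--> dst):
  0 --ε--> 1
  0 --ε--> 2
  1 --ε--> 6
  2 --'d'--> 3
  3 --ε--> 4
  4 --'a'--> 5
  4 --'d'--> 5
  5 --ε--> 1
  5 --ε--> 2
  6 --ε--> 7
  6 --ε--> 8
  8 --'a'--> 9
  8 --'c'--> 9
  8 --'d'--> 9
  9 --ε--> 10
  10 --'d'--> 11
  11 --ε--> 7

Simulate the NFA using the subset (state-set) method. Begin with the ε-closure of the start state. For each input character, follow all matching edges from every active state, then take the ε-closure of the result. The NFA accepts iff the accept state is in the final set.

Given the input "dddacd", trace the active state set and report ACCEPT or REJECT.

S₀ = ε-closure({0}) = {0,1,2,6,7,8}
'd' @ 1: {3,4,9,10}
'd' @ 2: {1,2,5,6,7,8,11}  ✓accept
'd' @ 3: {3,4,9,10}
'a' @ 4: {1,2,5,6,7,8}  ✓accept
'c' @ 5: {9,10}
'd' @ 6: {7,11}  ✓accept
final: {7,11}; accept 7 in set

Answer: ACCEPT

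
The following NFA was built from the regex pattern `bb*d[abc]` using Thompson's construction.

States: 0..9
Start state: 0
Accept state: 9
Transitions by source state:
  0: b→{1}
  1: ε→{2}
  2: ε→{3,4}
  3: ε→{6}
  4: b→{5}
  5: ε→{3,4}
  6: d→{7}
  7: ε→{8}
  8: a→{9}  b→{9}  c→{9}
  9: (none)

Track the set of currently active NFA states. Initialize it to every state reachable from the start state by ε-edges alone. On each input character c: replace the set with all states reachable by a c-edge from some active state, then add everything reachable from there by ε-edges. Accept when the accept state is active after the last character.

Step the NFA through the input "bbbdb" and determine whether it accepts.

Answer: ACCEPT

Steps:
S₀ = ε-closure({0}) = {0}
'b' @ 1: {1,2,3,4,6}
'b' @ 2: {3,4,5,6}
'b' @ 3: {3,4,5,6}
'd' @ 4: {7,8}
'b' @ 5: {9}  ✓accept
final: {9}; accept 9 in set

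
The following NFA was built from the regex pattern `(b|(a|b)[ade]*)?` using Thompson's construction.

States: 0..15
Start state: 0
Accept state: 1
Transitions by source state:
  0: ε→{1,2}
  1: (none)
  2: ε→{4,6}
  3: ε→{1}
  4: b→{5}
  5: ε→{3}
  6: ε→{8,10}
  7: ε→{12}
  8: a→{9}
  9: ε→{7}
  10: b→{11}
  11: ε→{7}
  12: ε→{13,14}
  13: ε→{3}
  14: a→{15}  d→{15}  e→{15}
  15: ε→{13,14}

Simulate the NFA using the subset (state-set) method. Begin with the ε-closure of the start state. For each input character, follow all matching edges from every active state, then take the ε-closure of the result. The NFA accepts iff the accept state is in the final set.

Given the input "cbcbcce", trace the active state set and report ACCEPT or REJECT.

start: ε-closure({0}) = {0,1,2,4,6,8,10}
'c' @ 1: {}  — no active states
rest 'bcbcce' ignored (set empty)
after full input: {}  (accept=1 not in)

Answer: REJECT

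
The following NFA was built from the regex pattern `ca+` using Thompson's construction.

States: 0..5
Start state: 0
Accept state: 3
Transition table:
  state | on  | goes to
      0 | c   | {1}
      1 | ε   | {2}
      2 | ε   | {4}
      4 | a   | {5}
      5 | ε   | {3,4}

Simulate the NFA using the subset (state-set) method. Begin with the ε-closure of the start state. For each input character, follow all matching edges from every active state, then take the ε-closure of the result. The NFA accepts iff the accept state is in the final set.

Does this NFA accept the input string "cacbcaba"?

Answer: REJECT

Trace:
start: ε-closure({0}) = {0}
'c' @ 1: {1,2,4}
'a' @ 2: {3,4,5}  [accepting]
'c' @ 3: {}  — state set empty
rest 'bcaba' ignored (set empty)
end set {} — state 3 not in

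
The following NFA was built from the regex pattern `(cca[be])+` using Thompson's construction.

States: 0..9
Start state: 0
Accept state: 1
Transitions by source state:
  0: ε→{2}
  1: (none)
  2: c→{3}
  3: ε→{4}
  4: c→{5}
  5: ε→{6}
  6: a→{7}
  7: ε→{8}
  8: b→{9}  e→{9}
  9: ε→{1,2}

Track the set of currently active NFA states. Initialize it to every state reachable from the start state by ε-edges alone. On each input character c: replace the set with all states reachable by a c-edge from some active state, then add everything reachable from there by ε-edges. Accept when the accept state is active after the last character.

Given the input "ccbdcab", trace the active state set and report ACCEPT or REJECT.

Answer: REJECT

Steps:
start: ε-closure({0}) = {0,2}
'c' @ 1: {3,4}
'c' @ 2: {5,6}
'b' @ 3: {}  — no active states
rest 'dcab' ignored (set empty)
final: {}; accept 1 not in set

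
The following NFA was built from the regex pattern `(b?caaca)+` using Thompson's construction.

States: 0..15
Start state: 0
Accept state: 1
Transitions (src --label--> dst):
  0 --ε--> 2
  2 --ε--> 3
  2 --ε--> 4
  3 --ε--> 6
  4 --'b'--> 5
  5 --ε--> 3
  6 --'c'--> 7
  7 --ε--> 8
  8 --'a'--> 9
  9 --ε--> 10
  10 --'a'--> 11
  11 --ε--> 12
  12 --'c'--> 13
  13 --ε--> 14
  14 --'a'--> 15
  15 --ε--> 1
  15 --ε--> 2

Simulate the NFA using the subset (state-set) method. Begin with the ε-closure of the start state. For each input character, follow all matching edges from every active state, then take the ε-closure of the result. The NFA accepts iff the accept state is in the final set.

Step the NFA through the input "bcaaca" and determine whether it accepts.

start: ε-closure({0}) = {0,2,3,4,6}
'b' @ 1: {3,5,6}
'c' @ 2: {7,8}
'a' @ 3: {9,10}
'a' @ 4: {11,12}
'c' @ 5: {13,14}
'a' @ 6: {1,2,3,4,6,15}  [accepting]
end set {1,2,3,4,6,15} — state 1 in

Answer: ACCEPT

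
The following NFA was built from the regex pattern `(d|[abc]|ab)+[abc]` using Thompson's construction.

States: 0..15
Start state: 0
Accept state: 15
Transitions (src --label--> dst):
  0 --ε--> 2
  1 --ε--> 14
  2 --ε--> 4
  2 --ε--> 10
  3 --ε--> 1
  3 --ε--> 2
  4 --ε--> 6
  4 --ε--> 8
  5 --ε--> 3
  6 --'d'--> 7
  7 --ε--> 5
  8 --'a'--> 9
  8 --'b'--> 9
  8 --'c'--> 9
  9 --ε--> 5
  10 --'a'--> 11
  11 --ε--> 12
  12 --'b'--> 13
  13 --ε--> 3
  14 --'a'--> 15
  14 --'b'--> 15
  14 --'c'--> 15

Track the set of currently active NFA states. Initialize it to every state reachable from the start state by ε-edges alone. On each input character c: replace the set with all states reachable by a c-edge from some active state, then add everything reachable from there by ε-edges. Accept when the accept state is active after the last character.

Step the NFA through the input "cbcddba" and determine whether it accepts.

Answer: ACCEPT

Steps:
S₀ = ε-closure({0}) = {0,2,4,6,8,10}
'c' @ 1: {1,2,3,4,5,6,8,9,10,14}
'b' @ 2: {1,2,3,4,5,6,8,9,10,14,15}  ✓accept
'c' @ 3: {1,2,3,4,5,6,8,9,10,14,15}  ✓accept
'd' @ 4: {1,2,3,4,5,6,7,8,10,14}
'd' @ 5: {1,2,3,4,5,6,7,8,10,14}
'b' @ 6: {1,2,3,4,5,6,8,9,10,14,15}  ✓accept
'a' @ 7: {1,2,3,4,5,6,8,9,10,11,12,14,15}  ✓accept
end set {1,2,3,4,5,6,8,9,10,11,12,14,15} — state 15 in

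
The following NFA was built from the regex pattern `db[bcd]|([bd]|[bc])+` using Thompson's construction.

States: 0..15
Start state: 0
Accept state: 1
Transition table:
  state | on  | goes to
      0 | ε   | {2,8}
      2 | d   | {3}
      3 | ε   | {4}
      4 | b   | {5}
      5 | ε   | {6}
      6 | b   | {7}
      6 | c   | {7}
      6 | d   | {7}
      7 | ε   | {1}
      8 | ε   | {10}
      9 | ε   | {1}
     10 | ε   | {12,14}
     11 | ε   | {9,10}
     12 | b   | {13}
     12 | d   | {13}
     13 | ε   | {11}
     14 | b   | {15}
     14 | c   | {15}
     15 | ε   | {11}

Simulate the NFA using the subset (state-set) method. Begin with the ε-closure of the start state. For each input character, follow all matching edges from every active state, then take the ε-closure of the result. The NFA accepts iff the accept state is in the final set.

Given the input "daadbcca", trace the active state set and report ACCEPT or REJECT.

Answer: REJECT

Steps:
initial (ε-close {0}): {0,2,8,10,12,14}
'd' @ 1: {1,3,4,9,10,11,12,13,14}  (accept∈set)
'a' @ 2: {}  — no active states
rest 'adbcca' ignored (set empty)
final: {}; accept 1 not in set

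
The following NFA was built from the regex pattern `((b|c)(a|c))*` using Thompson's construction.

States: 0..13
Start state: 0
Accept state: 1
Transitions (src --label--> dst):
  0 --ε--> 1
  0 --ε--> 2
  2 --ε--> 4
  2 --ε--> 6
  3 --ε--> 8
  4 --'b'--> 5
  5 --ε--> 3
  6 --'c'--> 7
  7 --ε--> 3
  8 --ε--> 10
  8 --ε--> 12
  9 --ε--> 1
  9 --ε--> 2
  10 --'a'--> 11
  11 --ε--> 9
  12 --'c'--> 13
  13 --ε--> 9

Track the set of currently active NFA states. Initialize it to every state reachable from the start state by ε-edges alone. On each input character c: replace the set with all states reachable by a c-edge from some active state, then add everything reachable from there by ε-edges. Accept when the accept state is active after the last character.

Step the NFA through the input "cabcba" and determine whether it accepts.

initial (ε-close {0}): {0,1,2,4,6}
'c' @ 1: {3,7,8,10,12}
'a' @ 2: {1,2,4,6,9,11}  [accepting]
'b' @ 3: {3,5,8,10,12}
'c' @ 4: {1,2,4,6,9,13}  [accepting]
'b' @ 5: {3,5,8,10,12}
'a' @ 6: {1,2,4,6,9,11}  [accepting]
final: {1,2,4,6,9,11}; accept 1 in set

Answer: ACCEPT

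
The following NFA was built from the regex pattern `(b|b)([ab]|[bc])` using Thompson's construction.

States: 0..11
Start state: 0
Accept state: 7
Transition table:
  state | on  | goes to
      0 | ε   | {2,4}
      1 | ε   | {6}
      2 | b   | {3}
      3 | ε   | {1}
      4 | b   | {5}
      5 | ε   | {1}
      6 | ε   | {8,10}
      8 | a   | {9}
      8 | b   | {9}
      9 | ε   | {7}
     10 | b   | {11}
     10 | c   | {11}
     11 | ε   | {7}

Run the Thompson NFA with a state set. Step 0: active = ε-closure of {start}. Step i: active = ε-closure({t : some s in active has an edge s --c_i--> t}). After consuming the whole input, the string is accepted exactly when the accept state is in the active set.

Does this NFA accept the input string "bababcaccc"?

start: ε-closure({0}) = {0,2,4}
'b' @ 1: {1,3,5,6,8,10}
'a' @ 2: {7,9}  (accept∈set)
'b' @ 3: {}  — dead — no transitions
rest 'abcaccc' ignored (set empty)
end set {} — state 7 not in

Answer: REJECT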